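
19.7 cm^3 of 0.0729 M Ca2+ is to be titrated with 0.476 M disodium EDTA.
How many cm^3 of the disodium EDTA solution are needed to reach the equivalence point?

Ca^2+ + EDTA^4- → [Ca(EDTA)]^2-
n(Ca2+) = 0.0197 L × 0.0729 mol/L = 1.44 × 10^-3 mol
n(EDTA) = 1.44 × 10^-3 mol (1:1 stoichiometry)
V(EDTA) = 1.44 × 10^-3 mol / 0.476 mol/L = 0.00302 L = 3.02 mL

3.02 mL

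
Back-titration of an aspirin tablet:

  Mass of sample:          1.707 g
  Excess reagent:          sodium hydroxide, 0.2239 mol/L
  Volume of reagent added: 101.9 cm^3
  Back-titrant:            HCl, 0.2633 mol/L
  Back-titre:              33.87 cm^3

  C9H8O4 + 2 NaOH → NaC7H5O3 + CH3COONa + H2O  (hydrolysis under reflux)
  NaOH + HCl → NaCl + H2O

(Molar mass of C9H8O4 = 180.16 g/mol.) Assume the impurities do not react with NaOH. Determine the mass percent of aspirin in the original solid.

73.34 %

n(NaOH) added = 0.1019 × 0.2239 = 0.02282 mol
n(HCl) used in back-titration = 0.03387 × 0.2633 = 8.918 × 10^-3 mol
n(NaOH) left over = 8.918 × 10^-3 mol (1:1 ratio)
n(NaOH) consumed by analyte = 0.02282 − 8.918 × 10^-3 = 0.01390 mol
From the 1:2 ratio, n(C9H8O4) = 1/2 × 0.01390 = 6.949 × 10^-3 mol
mass of C9H8O4 = 6.949 × 10^-3 × 180.16 = 1.252 g
% C9H8O4 = 1.252 / 1.707 × 100 = 73.34 %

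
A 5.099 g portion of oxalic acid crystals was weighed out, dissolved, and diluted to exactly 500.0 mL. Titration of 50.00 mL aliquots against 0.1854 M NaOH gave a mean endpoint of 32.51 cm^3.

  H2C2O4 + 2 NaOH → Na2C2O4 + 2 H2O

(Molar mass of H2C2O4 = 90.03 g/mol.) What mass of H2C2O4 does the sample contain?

2.713 g

n(NaOH) per titration = 0.03251 × 0.1854 = 6.027 × 10^-3 mol
From the 1:2 ratio, n(H2C2O4) in each aliquot = 1/2 × 6.027 × 10^-3 = 3.014 × 10^-3 mol
n(H2C2O4) in the whole flask = 3.014 × 10^-3 × 500.0/50.00 = 0.03014 mol
mass of H2C2O4 = 0.03014 × 90.03 = 2.713 g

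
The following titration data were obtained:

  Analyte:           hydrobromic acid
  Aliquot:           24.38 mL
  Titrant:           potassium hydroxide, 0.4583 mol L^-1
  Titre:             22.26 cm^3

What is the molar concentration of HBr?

HBr + KOH → KBr + H2O
n(KOH) = 0.02226 L × 0.4583 mol/L = 0.01020 mol
n(HBr) = 0.01020 mol (1:1 mole ratio)
[HBr] = 0.01020 mol / 0.02438 L = 0.4184 mol/L

0.4184 mol/L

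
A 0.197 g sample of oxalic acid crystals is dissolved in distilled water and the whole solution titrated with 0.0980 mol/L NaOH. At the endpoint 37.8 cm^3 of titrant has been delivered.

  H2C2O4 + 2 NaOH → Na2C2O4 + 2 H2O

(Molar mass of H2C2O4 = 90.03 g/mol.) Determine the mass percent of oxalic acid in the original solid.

84.6 %

n(NaOH) = 0.0378 L × 0.0980 mol/L = 3.70 × 10^-3 mol
From the 1:2 ratio, n(H2C2O4) = 1/2 × 3.70 × 10^-3 = 1.85 × 10^-3 mol
mass of H2C2O4 = 1.85 × 10^-3 × 90.03 g/mol = 0.167 g
% H2C2O4 = 0.167 / 0.197 × 100 = 84.6 %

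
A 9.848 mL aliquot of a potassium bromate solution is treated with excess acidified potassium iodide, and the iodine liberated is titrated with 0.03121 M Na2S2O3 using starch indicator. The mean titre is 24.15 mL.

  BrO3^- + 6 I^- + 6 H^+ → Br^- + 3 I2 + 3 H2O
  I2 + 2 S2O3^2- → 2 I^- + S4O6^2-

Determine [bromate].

n(S2O3^2-) = 0.02415 × 0.03121 = 7.537 × 10^-4 mol
n(I2) = n(S2O3^2-)/2 = 3.769 × 10^-4 mol
From the 1:3 ratio, n(BrO3^-) in the aliquot = 1/3 × 3.769 × 10^-4 = 1.256 × 10^-4 mol
[BrO3^-] = 1.256 × 10^-4 / 0.009848 = 0.01276 mol/L

0.01276 M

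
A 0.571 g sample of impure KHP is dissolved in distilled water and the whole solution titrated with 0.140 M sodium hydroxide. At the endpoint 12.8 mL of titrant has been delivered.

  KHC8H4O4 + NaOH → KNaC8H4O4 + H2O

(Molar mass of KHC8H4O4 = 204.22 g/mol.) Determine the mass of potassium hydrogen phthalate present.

0.366 g

n(NaOH) = 0.0128 L × 0.140 mol/L = 1.79 × 10^-3 mol
n(KHC8H4O4) = 1.79 × 10^-3 mol (1:1 ratio)
mass of KHC8H4O4 = 1.79 × 10^-3 × 204.22 g/mol = 0.366 g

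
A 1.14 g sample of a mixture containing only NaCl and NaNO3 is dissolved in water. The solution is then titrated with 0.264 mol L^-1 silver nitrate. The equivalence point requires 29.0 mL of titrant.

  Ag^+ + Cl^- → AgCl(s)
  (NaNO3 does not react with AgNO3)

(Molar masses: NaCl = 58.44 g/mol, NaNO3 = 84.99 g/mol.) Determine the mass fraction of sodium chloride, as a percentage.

n(AgNO3) = 0.0290 × 0.264 = 7.66 × 10^-3 mol
Let x = n(NaCl), y = n(NaNO3).
Titrant: 1x = 7.66 × 10^-3;  mass: 58.44x + 84.99y = 1.14
Solving, x = 7.66 × 10^-3 mol, y = 8.15 × 10^-3 mol
mass of NaCl = 7.66 × 10^-3 × 58.44 = 0.447 g
% NaCl = 0.447 / 1.14 × 100 = 39.2 %

39.2 %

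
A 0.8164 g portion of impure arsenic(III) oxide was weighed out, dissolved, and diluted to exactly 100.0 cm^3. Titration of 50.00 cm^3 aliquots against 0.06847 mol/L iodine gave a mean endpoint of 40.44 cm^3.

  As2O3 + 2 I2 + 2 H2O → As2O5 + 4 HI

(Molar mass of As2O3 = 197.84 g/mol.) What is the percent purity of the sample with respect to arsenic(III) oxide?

67.10 %

n(I2) per titration = 0.04044 × 0.06847 = 2.769 × 10^-3 mol
From the 1:2 ratio, n(As2O3) in each aliquot = 1/2 × 2.769 × 10^-3 = 1.384 × 10^-3 mol
n(As2O3) in the whole flask = 1.384 × 10^-3 × 100.0/50.00 = 2.769 × 10^-3 mol
mass of As2O3 = 2.769 × 10^-3 × 197.84 = 0.5478 g
% As2O3 = 0.5478 / 0.8164 × 100 = 67.10 %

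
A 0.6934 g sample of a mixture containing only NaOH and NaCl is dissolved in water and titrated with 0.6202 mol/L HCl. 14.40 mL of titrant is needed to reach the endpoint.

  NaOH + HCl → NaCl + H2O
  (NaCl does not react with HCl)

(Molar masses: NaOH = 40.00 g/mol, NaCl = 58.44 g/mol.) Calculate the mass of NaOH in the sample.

0.3572 g

n(HCl) = 0.01440 × 0.6202 = 8.931 × 10^-3 mol
Let x = n(NaOH), y = n(NaCl).
Titrant: 1x = 8.931 × 10^-3;  mass: 40.00x + 58.44y = 0.6934
Solving, x = 8.931 × 10^-3 mol, y = 5.752 × 10^-3 mol
mass of NaOH = 8.931 × 10^-3 × 40.00 = 0.3572 g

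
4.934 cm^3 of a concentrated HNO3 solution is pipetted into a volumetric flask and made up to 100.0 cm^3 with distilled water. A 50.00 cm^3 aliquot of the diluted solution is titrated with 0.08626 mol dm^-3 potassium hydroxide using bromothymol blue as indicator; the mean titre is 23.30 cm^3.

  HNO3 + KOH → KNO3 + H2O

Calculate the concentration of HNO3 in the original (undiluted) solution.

n(KOH) = 0.02330 × 0.08626 = 2.010 × 10^-3 mol
n(HNO3) in the aliquot = 2.010 × 10^-3 mol (1:1 ratio)
[HNO3]_dilute = 2.010 × 10^-3 / 0.05000 = 0.04020 mol/L
Dilution factor = 100.0 / 4.934 = 20.27
[HNO3]_stock = 0.04020 × 20.27 = 0.8147 mol/L

0.8147 mol/L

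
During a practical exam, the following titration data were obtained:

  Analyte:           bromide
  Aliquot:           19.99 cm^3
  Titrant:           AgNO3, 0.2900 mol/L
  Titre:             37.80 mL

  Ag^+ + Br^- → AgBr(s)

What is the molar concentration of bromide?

0.5484 mol/L

n(AgNO3) = 0.03780 L × 0.2900 mol/L = 0.01096 mol
n(Br-) = 0.01096 mol (1:1 mole ratio)
[Br-] = 0.01096 mol / 0.01999 L = 0.5484 mol/L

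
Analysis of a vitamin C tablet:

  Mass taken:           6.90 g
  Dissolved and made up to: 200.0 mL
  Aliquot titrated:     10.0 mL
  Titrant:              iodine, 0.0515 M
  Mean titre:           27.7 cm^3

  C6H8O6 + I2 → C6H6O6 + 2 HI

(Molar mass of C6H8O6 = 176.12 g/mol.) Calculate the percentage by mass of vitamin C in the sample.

72.8 %

n(I2) per titration = 0.0277 × 0.0515 = 1.43 × 10^-3 mol
n(C6H8O6) in each aliquot = 1.43 × 10^-3 mol (1:1 ratio)
n(C6H8O6) in the whole flask = 1.43 × 10^-3 × 200.0/10.0 = 0.0285 mol
mass of C6H8O6 = 0.0285 × 176.12 = 5.02 g
% C6H8O6 = 5.02 / 6.90 × 100 = 72.8 %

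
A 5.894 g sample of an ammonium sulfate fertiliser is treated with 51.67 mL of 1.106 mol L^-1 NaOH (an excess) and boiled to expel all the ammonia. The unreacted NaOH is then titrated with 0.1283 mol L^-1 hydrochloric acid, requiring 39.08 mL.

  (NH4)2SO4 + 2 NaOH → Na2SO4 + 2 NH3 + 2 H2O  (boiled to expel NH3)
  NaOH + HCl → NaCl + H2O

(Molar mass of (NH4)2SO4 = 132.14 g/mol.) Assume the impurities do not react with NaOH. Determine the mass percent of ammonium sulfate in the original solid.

n(NaOH) added = 0.05167 × 1.106 = 0.05715 mol
n(HCl) used in back-titration = 0.03908 × 0.1283 = 5.014 × 10^-3 mol
n(NaOH) left over = 5.014 × 10^-3 mol (1:1 ratio)
n(NaOH) consumed by analyte = 0.05715 − 5.014 × 10^-3 = 0.05213 mol
From the 1:2 ratio, n((NH4)2SO4) = 1/2 × 0.05213 = 0.02607 mol
mass of (NH4)2SO4 = 0.02607 × 132.14 = 3.444 g
% (NH4)2SO4 = 3.444 / 5.894 × 100 = 58.44 %

58.44 %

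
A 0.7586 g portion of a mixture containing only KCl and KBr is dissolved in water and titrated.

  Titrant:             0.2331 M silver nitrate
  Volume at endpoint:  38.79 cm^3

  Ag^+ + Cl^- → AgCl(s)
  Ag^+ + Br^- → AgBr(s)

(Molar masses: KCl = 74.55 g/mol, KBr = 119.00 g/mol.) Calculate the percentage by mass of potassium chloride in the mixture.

n(AgNO3) = 0.03879 × 0.2331 = 9.042 × 10^-3 mol
Let x = n(KCl), y = n(KBr).
Titrant: 1x + 1y = 9.042 × 10^-3;  mass: 74.55x + 119.00y = 0.7586
Solving, x = 7.140 × 10^-3 mol, y = 1.902 × 10^-3 mol
mass of KCl = 7.140 × 10^-3 × 74.55 = 0.5323 g
% KCl = 0.5323 / 0.7586 × 100 = 70.17 %

70.17 %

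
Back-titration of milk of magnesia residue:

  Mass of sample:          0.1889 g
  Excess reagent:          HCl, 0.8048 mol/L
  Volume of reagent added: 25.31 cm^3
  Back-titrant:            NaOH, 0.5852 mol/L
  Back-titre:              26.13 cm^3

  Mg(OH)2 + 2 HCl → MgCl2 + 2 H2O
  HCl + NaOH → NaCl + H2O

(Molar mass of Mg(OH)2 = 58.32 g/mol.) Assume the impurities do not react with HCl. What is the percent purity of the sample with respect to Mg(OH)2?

n(HCl) added = 0.02531 × 0.8048 = 0.02037 mol
n(NaOH) used in back-titration = 0.02613 × 0.5852 = 0.01529 mol
n(HCl) left over = 0.01529 mol (1:1 ratio)
n(HCl) consumed by analyte = 0.02037 − 0.01529 = 5.078 × 10^-3 mol
From the 1:2 ratio, n(Mg(OH)2) = 1/2 × 5.078 × 10^-3 = 2.539 × 10^-3 mol
mass of Mg(OH)2 = 2.539 × 10^-3 × 58.32 = 0.1481 g
% Mg(OH)2 = 0.1481 / 0.1889 × 100 = 78.39 %

78.39 %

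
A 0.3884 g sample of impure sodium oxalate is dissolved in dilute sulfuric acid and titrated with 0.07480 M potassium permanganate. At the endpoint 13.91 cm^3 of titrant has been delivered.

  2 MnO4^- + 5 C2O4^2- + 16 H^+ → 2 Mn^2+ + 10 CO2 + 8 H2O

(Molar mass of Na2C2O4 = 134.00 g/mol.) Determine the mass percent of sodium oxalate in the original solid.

n(KMnO4) = 0.01391 L × 0.07480 mol/L = 1.040 × 10^-3 mol
From the 5:2 ratio, n(Na2C2O4) = 5/2 × 1.040 × 10^-3 = 2.601 × 10^-3 mol
mass of Na2C2O4 = 2.601 × 10^-3 × 134.00 g/mol = 0.3486 g
% Na2C2O4 = 0.3486 / 0.3884 × 100 = 89.74 %

89.74 %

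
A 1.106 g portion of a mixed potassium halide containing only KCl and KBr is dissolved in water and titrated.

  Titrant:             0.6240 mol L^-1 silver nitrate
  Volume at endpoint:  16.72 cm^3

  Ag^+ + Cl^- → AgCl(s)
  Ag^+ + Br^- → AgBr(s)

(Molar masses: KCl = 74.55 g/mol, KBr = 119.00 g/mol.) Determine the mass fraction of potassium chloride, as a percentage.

n(AgNO3) = 0.01672 × 0.6240 = 0.01043 mol
Let x = n(KCl), y = n(KBr).
Titrant: 1x + 1y = 0.01043;  mass: 74.55x + 119.00y = 1.106
Solving, x = 3.050 × 10^-3 mol, y = 7.384 × 10^-3 mol
mass of KCl = 3.050 × 10^-3 × 74.55 = 0.2274 g
% KCl = 0.2274 / 1.106 × 100 = 20.56 %

20.56 %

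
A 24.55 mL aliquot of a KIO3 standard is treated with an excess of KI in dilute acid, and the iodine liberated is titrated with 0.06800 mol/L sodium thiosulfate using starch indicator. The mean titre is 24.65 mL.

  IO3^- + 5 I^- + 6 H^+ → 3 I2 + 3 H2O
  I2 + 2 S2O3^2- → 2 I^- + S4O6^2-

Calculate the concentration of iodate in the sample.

n(S2O3^2-) = 0.02465 × 0.06800 = 1.676 × 10^-3 mol
n(I2) = n(S2O3^2-)/2 = 8.381 × 10^-4 mol
From the 1:3 ratio, n(IO3^-) in the aliquot = 1/3 × 8.381 × 10^-4 = 2.794 × 10^-4 mol
[IO3^-] = 2.794 × 10^-4 / 0.02455 = 0.01138 mol/L

0.01138 mol/L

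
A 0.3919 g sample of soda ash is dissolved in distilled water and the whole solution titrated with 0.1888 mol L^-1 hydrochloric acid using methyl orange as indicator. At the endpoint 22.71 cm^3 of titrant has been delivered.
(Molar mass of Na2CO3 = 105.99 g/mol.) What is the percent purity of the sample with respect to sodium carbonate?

57.98 %

Na2CO3 + 2 HCl → 2 NaCl + H2O + CO2
n(HCl) = 0.02271 L × 0.1888 mol/L = 4.288 × 10^-3 mol
From the 1:2 ratio, n(Na2CO3) = 1/2 × 4.288 × 10^-3 = 2.144 × 10^-3 mol
mass of Na2CO3 = 2.144 × 10^-3 × 105.99 g/mol = 0.2272 g
% Na2CO3 = 0.2272 / 0.3919 × 100 = 57.98 %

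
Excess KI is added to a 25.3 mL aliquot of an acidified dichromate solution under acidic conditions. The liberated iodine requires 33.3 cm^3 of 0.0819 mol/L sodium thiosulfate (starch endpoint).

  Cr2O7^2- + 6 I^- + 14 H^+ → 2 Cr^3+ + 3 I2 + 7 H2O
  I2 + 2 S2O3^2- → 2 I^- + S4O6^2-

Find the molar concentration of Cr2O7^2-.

0.0180 mol/L

n(S2O3^2-) = 0.0333 × 0.0819 = 2.73 × 10^-3 mol
n(I2) = n(S2O3^2-)/2 = 1.36 × 10^-3 mol
From the 1:3 ratio, n(Cr2O7^2-) in the aliquot = 1/3 × 1.36 × 10^-3 = 4.55 × 10^-4 mol
[Cr2O7^2-] = 4.55 × 10^-4 / 0.0253 = 0.0180 mol/L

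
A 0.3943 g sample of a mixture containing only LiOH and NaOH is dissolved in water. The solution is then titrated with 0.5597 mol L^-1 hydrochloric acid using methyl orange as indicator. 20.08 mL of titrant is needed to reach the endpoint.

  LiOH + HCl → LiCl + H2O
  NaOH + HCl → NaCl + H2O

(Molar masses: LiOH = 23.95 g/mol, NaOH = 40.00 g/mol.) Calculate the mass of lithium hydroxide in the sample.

n(HCl) = 0.02008 × 0.5597 = 0.01124 mol
Let x = n(LiOH), y = n(NaOH).
Titrant: 1x + 1y = 0.01124;  mass: 23.95x + 40.00y = 0.3943
Solving, x = 3.442 × 10^-3 mol, y = 7.796 × 10^-3 mol
mass of LiOH = 3.442 × 10^-3 × 23.95 = 0.08245 g

0.08245 g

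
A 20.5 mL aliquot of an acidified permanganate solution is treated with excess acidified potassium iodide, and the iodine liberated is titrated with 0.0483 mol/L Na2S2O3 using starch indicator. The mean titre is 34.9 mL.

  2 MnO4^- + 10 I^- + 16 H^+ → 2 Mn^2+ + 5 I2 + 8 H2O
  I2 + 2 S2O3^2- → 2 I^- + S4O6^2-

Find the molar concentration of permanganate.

n(S2O3^2-) = 0.0349 × 0.0483 = 1.69 × 10^-3 mol
n(I2) = n(S2O3^2-)/2 = 8.43 × 10^-4 mol
From the 2:5 ratio, n(MnO4^-) in the aliquot = 2/5 × 8.43 × 10^-4 = 3.37 × 10^-4 mol
[MnO4^-] = 3.37 × 10^-4 / 0.0205 = 0.0164 mol/L

0.0164 mol/L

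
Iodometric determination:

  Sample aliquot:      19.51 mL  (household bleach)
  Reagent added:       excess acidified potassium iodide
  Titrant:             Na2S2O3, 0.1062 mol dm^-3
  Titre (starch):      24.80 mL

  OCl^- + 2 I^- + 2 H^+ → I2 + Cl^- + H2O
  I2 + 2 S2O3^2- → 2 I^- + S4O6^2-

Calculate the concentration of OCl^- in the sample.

n(S2O3^2-) = 0.02480 × 0.1062 = 2.634 × 10^-3 mol
n(I2) = n(S2O3^2-)/2 = 1.317 × 10^-3 mol
n(OCl^-) in the aliquot = 1.317 × 10^-3 mol (1:1 ratio)
[OCl^-] = 1.317 × 10^-3 / 0.01951 = 0.06750 mol/L

0.06750 mol/L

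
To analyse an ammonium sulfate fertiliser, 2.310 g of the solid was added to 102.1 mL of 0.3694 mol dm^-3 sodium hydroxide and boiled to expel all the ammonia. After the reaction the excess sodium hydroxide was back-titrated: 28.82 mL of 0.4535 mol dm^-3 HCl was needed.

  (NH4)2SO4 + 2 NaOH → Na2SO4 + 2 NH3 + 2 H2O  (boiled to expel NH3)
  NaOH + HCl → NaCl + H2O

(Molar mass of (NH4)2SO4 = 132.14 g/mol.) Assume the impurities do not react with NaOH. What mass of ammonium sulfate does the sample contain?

n(NaOH) added = 0.1021 × 0.3694 = 0.03772 mol
n(HCl) used in back-titration = 0.02882 × 0.4535 = 0.01307 mol
n(NaOH) left over = 0.01307 mol (1:1 ratio)
n(NaOH) consumed by analyte = 0.03772 − 0.01307 = 0.02465 mol
From the 1:2 ratio, n((NH4)2SO4) = 1/2 × 0.02465 = 0.01232 mol
mass of (NH4)2SO4 = 0.01232 × 132.14 = 1.628 g

1.628 g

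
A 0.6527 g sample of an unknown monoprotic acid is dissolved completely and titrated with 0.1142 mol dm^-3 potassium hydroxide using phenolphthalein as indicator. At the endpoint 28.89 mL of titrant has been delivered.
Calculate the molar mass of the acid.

197.8 g/mol

n(KOH) = 0.02889 L × 0.1142 mol/L = 3.299 × 10^-3 mol
n(HA) = 3.299 × 10^-3 mol (1:1 ratio)
M = m / n = 0.6527 g / 3.299 × 10^-3 mol = 197.8 g/mol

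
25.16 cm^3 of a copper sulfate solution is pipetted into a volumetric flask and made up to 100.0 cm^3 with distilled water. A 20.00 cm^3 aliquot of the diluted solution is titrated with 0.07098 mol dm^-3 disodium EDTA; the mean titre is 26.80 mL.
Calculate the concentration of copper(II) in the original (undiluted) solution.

0.3780 mol/L

Cu^2+ + EDTA^4- → [Cu(EDTA)]^2-
n(EDTA) = 0.02680 × 0.07098 = 1.902 × 10^-3 mol
n(Cu2+) in the aliquot = 1.902 × 10^-3 mol (1:1 ratio)
[Cu2+]_dilute = 1.902 × 10^-3 / 0.02000 = 0.09511 mol/L
Dilution factor = 100.0 / 25.16 = 3.975
[Cu2+]_stock = 0.09511 × 3.975 = 0.3780 mol/L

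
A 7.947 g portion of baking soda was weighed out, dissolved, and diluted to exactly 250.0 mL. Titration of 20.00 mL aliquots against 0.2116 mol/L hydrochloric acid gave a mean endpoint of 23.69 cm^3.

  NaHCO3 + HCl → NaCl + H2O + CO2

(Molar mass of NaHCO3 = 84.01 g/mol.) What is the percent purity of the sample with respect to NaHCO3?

n(HCl) per titration = 0.02369 × 0.2116 = 5.013 × 10^-3 mol
n(NaHCO3) in each aliquot = 5.013 × 10^-3 mol (1:1 ratio)
n(NaHCO3) in the whole flask = 5.013 × 10^-3 × 250.0/20.00 = 0.06266 mol
mass of NaHCO3 = 0.06266 × 84.01 = 5.264 g
% NaHCO3 = 5.264 / 7.947 × 100 = 66.24 %

66.24 %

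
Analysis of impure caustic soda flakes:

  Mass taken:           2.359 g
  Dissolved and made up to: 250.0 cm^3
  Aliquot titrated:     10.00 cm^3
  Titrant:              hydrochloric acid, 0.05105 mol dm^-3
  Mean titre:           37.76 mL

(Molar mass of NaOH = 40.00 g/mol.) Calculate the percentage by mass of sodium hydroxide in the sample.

NaOH + HCl → NaCl + H2O
n(HCl) per titration = 0.03776 × 0.05105 = 1.928 × 10^-3 mol
n(NaOH) in each aliquot = 1.928 × 10^-3 mol (1:1 ratio)
n(NaOH) in the whole flask = 1.928 × 10^-3 × 250.0/10.00 = 0.04819 mol
mass of NaOH = 0.04819 × 40.00 = 1.928 g
% NaOH = 1.928 / 2.359 × 100 = 81.71 %

81.71 %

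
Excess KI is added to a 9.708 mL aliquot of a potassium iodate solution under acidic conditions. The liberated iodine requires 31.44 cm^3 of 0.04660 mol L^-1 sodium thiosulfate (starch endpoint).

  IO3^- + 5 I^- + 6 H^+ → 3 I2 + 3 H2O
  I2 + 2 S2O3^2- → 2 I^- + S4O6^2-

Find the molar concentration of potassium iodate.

n(S2O3^2-) = 0.03144 × 0.04660 = 1.465 × 10^-3 mol
n(I2) = n(S2O3^2-)/2 = 7.326 × 10^-4 mol
From the 1:3 ratio, n(IO3^-) in the aliquot = 1/3 × 7.326 × 10^-4 = 2.442 × 10^-4 mol
[IO3^-] = 2.442 × 10^-4 / 0.009708 = 0.02515 mol/L

0.02515 mol/L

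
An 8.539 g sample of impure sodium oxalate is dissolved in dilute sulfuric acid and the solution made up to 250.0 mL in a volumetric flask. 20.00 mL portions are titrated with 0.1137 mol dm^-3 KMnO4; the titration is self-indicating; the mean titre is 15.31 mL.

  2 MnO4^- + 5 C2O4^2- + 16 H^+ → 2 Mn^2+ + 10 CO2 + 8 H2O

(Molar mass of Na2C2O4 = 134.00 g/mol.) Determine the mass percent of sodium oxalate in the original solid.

85.37 %

n(KMnO4) per titration = 0.01531 × 0.1137 = 1.741 × 10^-3 mol
From the 5:2 ratio, n(Na2C2O4) in each aliquot = 5/2 × 1.741 × 10^-3 = 4.352 × 10^-3 mol
n(Na2C2O4) in the whole flask = 4.352 × 10^-3 × 250.0/20.00 = 0.05440 mol
mass of Na2C2O4 = 0.05440 × 134.00 = 7.289 g
% Na2C2O4 = 7.289 / 8.539 × 100 = 85.37 %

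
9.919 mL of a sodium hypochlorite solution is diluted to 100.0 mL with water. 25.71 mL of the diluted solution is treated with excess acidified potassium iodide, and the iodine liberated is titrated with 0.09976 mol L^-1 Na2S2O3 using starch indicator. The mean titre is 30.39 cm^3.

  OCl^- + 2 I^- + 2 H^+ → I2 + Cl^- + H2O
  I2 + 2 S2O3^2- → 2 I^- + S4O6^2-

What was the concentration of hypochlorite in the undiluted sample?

0.5944 mol/L

n(S2O3^2-) = 0.03039 × 0.09976 = 3.032 × 10^-3 mol
n(I2) = n(S2O3^2-)/2 = 1.516 × 10^-3 mol
n(OCl^-) in the aliquot = 1.516 × 10^-3 mol (1:1 ratio)
[OCl^-]_dilute = 1.516 × 10^-3 / 0.02571 = 0.05896 mol/L
[OCl^-]_original = 0.05896 × 100.0/9.919 = 0.5944 mol/L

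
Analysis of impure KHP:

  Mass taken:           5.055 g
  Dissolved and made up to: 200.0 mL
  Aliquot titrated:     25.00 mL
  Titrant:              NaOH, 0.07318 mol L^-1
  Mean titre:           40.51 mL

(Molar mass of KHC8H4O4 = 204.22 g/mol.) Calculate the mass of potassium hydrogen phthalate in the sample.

4.843 g

KHC8H4O4 + NaOH → KNaC8H4O4 + H2O
n(NaOH) per titration = 0.04051 × 0.07318 = 2.965 × 10^-3 mol
n(KHC8H4O4) in each aliquot = 2.965 × 10^-3 mol (1:1 ratio)
n(KHC8H4O4) in the whole flask = 2.965 × 10^-3 × 200.0/25.00 = 0.02372 mol
mass of KHC8H4O4 = 0.02372 × 204.22 = 4.843 g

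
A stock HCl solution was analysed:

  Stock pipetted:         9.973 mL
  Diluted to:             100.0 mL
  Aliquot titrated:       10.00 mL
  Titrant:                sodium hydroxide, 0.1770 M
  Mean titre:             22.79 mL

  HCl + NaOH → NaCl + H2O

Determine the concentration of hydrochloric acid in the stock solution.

4.045 M

n(NaOH) = 0.02279 × 0.1770 = 4.034 × 10^-3 mol
n(HCl) in the aliquot = 4.034 × 10^-3 mol (1:1 ratio)
[HCl]_dilute = 4.034 × 10^-3 / 0.01000 = 0.4034 mol/L
Dilution factor = 100.0 / 9.973 = 10.03
[HCl]_stock = 0.4034 × 10.03 = 4.045 mol/L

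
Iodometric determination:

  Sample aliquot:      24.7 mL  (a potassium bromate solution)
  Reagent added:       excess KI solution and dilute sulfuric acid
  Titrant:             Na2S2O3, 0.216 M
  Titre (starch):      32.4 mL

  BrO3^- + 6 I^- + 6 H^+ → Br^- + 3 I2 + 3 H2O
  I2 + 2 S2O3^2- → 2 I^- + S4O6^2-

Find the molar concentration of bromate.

n(S2O3^2-) = 0.0324 × 0.216 = 7.00 × 10^-3 mol
n(I2) = n(S2O3^2-)/2 = 3.50 × 10^-3 mol
From the 1:3 ratio, n(BrO3^-) in the aliquot = 1/3 × 3.50 × 10^-3 = 1.17 × 10^-3 mol
[BrO3^-] = 1.17 × 10^-3 / 0.0247 = 0.0472 mol/L

0.0472 M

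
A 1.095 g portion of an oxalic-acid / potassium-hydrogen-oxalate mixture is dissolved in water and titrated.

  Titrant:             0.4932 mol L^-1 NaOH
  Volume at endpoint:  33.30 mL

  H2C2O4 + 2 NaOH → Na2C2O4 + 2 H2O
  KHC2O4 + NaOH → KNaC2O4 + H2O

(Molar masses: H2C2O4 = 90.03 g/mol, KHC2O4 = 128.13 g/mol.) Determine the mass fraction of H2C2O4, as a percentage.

n(NaOH) = 0.03330 × 0.4932 = 0.01642 mol
Let x = n(H2C2O4), y = n(KHC2O4).
Titrant: 2x + 1y = 0.01642;  mass: 90.03x + 128.13y = 1.095
Solving, x = 6.072 × 10^-3 mol, y = 4.280 × 10^-3 mol
mass of H2C2O4 = 6.072 × 10^-3 × 90.03 = 0.5467 g
% H2C2O4 = 0.5467 / 1.095 × 100 = 49.92 %

49.92 %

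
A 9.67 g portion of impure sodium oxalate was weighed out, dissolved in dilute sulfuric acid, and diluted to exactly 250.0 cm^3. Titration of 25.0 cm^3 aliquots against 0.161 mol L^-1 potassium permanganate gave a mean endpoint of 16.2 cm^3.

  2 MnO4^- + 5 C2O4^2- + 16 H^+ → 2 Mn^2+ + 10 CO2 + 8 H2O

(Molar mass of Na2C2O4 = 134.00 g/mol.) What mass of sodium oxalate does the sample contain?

n(KMnO4) per titration = 0.0162 × 0.161 = 2.61 × 10^-3 mol
From the 5:2 ratio, n(Na2C2O4) in each aliquot = 5/2 × 2.61 × 10^-3 = 6.52 × 10^-3 mol
n(Na2C2O4) in the whole flask = 6.52 × 10^-3 × 250.0/25.0 = 0.0652 mol
mass of Na2C2O4 = 0.0652 × 134.00 = 8.74 g

8.74 g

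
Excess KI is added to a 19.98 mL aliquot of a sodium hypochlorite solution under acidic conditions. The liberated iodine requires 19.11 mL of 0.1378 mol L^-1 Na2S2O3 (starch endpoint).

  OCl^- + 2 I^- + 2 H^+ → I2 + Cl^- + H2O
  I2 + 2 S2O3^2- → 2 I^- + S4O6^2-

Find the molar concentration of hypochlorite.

0.06590 mol/L

n(S2O3^2-) = 0.01911 × 0.1378 = 2.633 × 10^-3 mol
n(I2) = n(S2O3^2-)/2 = 1.317 × 10^-3 mol
n(OCl^-) in the aliquot = 1.317 × 10^-3 mol (1:1 ratio)
[OCl^-] = 1.317 × 10^-3 / 0.01998 = 0.06590 mol/L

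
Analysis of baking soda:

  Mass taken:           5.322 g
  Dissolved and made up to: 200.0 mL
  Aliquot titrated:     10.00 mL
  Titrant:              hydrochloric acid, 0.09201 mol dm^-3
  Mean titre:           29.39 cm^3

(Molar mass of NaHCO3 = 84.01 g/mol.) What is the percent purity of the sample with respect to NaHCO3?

NaHCO3 + HCl → NaCl + H2O + CO2
n(HCl) per titration = 0.02939 × 0.09201 = 2.704 × 10^-3 mol
n(NaHCO3) in each aliquot = 2.704 × 10^-3 mol (1:1 ratio)
n(NaHCO3) in the whole flask = 2.704 × 10^-3 × 200.0/10.00 = 0.05408 mol
mass of NaHCO3 = 0.05408 × 84.01 = 4.544 g
% NaHCO3 = 4.544 / 5.322 × 100 = 85.37 %

85.37 %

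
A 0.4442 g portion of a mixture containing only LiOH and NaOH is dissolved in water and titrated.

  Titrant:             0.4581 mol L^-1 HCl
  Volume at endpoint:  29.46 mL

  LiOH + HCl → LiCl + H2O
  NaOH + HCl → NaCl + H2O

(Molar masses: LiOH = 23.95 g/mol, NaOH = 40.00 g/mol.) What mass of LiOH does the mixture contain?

n(HCl) = 0.02946 × 0.4581 = 0.01350 mol
Let x = n(LiOH), y = n(NaOH).
Titrant: 1x + 1y = 0.01350;  mass: 23.95x + 40.00y = 0.4442
Solving, x = 5.958 × 10^-3 mol, y = 7.538 × 10^-3 mol
mass of LiOH = 5.958 × 10^-3 × 23.95 = 0.1427 g

0.1427 g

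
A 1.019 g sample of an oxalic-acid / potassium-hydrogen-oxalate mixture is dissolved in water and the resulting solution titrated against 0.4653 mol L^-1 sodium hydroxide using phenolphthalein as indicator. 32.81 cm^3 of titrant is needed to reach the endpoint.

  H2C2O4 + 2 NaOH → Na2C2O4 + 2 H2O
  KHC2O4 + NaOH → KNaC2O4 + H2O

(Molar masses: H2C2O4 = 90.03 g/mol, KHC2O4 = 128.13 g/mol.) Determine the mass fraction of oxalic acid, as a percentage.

n(NaOH) = 0.03281 × 0.4653 = 0.01527 mol
Let x = n(H2C2O4), y = n(KHC2O4).
Titrant: 2x + 1y = 0.01527;  mass: 90.03x + 128.13y = 1.019
Solving, x = 5.637 × 10^-3 mol, y = 3.992 × 10^-3 mol
mass of H2C2O4 = 5.637 × 10^-3 × 90.03 = 0.5075 g
% H2C2O4 = 0.5075 / 1.019 × 100 = 49.81 %

49.81 %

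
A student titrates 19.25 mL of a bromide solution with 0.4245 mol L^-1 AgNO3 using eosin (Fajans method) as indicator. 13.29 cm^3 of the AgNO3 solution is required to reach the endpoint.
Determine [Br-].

Ag^+ + Br^- → AgBr(s)
n(AgNO3) = 0.01329 L × 0.4245 mol/L = 5.642 × 10^-3 mol
n(Br-) = 5.642 × 10^-3 mol (1:1 mole ratio)
[Br-] = 5.642 × 10^-3 mol / 0.01925 L = 0.2931 mol/L

0.2931 mol/L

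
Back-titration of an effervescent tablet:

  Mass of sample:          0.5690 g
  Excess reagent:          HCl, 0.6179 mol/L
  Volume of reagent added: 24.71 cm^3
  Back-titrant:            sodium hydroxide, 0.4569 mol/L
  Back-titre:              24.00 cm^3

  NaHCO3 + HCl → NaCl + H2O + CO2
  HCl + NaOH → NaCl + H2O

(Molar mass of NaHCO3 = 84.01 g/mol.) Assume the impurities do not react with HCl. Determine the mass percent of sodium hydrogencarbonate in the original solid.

63.53 %

n(HCl) added = 0.02471 × 0.6179 = 0.01527 mol
n(NaOH) used in back-titration = 0.02400 × 0.4569 = 0.01097 mol
n(HCl) left over = 0.01097 mol (1:1 ratio)
n(HCl) consumed by analyte = 0.01527 − 0.01097 = 4.303 × 10^-3 mol
n(NaHCO3) = 4.303 × 10^-3 mol (1:1 ratio)
mass of NaHCO3 = 4.303 × 10^-3 × 84.01 = 0.3615 g
% NaHCO3 = 0.3615 / 0.5690 × 100 = 63.53 %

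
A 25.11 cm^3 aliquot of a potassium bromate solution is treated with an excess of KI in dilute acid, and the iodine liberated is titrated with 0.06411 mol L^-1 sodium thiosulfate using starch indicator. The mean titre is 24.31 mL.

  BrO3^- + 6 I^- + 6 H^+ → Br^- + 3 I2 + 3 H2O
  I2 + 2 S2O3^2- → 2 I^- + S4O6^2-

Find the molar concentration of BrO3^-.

n(S2O3^2-) = 0.02431 × 0.06411 = 1.559 × 10^-3 mol
n(I2) = n(S2O3^2-)/2 = 7.793 × 10^-4 mol
From the 1:3 ratio, n(BrO3^-) in the aliquot = 1/3 × 7.793 × 10^-4 = 2.598 × 10^-4 mol
[BrO3^-] = 2.598 × 10^-4 / 0.02511 = 0.01034 mol/L

0.01034 mol/L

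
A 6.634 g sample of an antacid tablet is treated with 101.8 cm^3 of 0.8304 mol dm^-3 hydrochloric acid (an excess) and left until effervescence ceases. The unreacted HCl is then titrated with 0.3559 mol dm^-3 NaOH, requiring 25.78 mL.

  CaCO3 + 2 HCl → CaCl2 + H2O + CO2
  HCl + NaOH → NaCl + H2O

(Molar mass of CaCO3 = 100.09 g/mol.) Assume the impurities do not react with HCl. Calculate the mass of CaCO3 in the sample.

3.771 g

n(HCl) added = 0.1018 × 0.8304 = 0.08453 mol
n(NaOH) used in back-titration = 0.02578 × 0.3559 = 9.175 × 10^-3 mol
n(HCl) left over = 9.175 × 10^-3 mol (1:1 ratio)
n(HCl) consumed by analyte = 0.08453 − 9.175 × 10^-3 = 0.07536 mol
From the 1:2 ratio, n(CaCO3) = 1/2 × 0.07536 = 0.03768 mol
mass of CaCO3 = 0.03768 × 100.09 = 3.771 g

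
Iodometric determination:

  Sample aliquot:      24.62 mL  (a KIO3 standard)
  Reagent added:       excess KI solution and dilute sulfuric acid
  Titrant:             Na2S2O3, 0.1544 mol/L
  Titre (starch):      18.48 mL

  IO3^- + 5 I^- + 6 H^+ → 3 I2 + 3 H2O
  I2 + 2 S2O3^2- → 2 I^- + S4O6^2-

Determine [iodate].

0.01932 mol/L

n(S2O3^2-) = 0.01848 × 0.1544 = 2.853 × 10^-3 mol
n(I2) = n(S2O3^2-)/2 = 1.427 × 10^-3 mol
From the 1:3 ratio, n(IO3^-) in the aliquot = 1/3 × 1.427 × 10^-3 = 4.756 × 10^-4 mol
[IO3^-] = 4.756 × 10^-4 / 0.02462 = 0.01932 mol/L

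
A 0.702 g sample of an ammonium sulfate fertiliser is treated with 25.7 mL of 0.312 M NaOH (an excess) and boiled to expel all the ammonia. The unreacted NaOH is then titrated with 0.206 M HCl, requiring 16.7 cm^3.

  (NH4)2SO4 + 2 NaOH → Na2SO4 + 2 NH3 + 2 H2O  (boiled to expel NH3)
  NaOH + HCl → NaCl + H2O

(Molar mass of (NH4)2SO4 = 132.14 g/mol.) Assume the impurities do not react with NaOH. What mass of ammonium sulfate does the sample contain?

0.302 g

n(NaOH) added = 0.0257 × 0.312 = 8.02 × 10^-3 mol
n(HCl) used in back-titration = 0.0167 × 0.206 = 3.44 × 10^-3 mol
n(NaOH) left over = 3.44 × 10^-3 mol (1:1 ratio)
n(NaOH) consumed by analyte = 8.02 × 10^-3 − 3.44 × 10^-3 = 4.58 × 10^-3 mol
From the 1:2 ratio, n((NH4)2SO4) = 1/2 × 4.58 × 10^-3 = 2.29 × 10^-3 mol
mass of (NH4)2SO4 = 2.29 × 10^-3 × 132.14 = 0.302 g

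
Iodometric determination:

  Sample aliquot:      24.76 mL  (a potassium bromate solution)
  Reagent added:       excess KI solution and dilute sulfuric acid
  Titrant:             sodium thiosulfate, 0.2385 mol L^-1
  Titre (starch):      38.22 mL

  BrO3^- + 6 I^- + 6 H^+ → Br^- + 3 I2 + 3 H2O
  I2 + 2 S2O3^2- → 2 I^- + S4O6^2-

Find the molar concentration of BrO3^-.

n(S2O3^2-) = 0.03822 × 0.2385 = 9.115 × 10^-3 mol
n(I2) = n(S2O3^2-)/2 = 4.558 × 10^-3 mol
From the 1:3 ratio, n(BrO3^-) in the aliquot = 1/3 × 4.558 × 10^-3 = 1.519 × 10^-3 mol
[BrO3^-] = 1.519 × 10^-3 / 0.02476 = 0.06136 mol/L

0.06136 mol/L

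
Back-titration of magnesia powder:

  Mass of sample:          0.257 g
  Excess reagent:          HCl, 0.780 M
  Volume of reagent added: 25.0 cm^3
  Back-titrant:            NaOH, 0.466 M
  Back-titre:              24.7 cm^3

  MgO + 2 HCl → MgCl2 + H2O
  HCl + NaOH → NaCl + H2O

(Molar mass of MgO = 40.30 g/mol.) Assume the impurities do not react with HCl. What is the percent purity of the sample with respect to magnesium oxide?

62.6 %

n(HCl) added = 0.0250 × 0.780 = 0.0195 mol
n(NaOH) used in back-titration = 0.0247 × 0.466 = 0.0115 mol
n(HCl) left over = 0.0115 mol (1:1 ratio)
n(HCl) consumed by analyte = 0.0195 − 0.0115 = 7.99 × 10^-3 mol
From the 1:2 ratio, n(MgO) = 1/2 × 7.99 × 10^-3 = 3.99 × 10^-3 mol
mass of MgO = 3.99 × 10^-3 × 40.30 = 0.161 g
% MgO = 0.161 / 0.257 × 100 = 62.6 %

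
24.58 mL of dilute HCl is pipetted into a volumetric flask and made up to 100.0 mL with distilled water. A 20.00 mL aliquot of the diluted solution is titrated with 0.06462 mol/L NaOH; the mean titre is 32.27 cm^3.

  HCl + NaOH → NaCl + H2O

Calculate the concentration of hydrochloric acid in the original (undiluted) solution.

n(NaOH) = 0.03227 × 0.06462 = 2.085 × 10^-3 mol
n(HCl) in the aliquot = 2.085 × 10^-3 mol (1:1 ratio)
[HCl]_dilute = 2.085 × 10^-3 / 0.02000 = 0.1043 mol/L
Dilution factor = 100.0 / 24.58 = 4.068
[HCl]_stock = 0.1043 × 4.068 = 0.4242 mol/L

0.4242 mol/L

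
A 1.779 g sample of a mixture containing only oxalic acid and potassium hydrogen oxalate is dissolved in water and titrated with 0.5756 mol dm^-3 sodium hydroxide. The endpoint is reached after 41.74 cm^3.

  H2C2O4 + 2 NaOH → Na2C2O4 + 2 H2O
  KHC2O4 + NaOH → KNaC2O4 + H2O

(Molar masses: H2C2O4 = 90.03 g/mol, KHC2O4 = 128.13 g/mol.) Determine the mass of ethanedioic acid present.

0.7037 g

n(NaOH) = 0.04174 × 0.5756 = 0.02403 mol
Let x = n(H2C2O4), y = n(KHC2O4).
Titrant: 2x + 1y = 0.02403;  mass: 90.03x + 128.13y = 1.779
Solving, x = 7.817 × 10^-3 mol, y = 8.392 × 10^-3 mol
mass of H2C2O4 = 7.817 × 10^-3 × 90.03 = 0.7037 g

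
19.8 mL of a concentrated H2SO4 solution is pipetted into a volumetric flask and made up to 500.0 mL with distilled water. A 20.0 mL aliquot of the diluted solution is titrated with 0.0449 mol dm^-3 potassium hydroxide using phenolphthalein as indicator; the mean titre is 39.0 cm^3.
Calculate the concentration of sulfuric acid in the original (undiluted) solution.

1.11 mol/L

H2SO4 + 2 KOH → K2SO4 + 2 H2O
n(KOH) = 0.0390 × 0.0449 = 1.75 × 10^-3 mol
From the 1:2 ratio, n(H2SO4) in the aliquot = 1/2 × 1.75 × 10^-3 = 8.76 × 10^-4 mol
[H2SO4]_dilute = 8.76 × 10^-4 / 0.0200 = 0.0438 mol/L
Dilution factor = 500.0 / 19.8 = 25.25
[H2SO4]_stock = 0.0438 × 25.25 = 1.11 mol/L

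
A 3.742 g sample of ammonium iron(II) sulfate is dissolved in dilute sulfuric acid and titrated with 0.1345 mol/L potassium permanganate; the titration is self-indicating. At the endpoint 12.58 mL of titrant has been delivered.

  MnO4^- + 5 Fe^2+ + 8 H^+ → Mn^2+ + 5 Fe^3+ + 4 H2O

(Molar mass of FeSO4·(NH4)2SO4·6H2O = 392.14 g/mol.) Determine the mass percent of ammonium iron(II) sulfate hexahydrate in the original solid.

88.66 %

n(KMnO4) = 0.01258 L × 0.1345 mol/L = 1.692 × 10^-3 mol
From the 5:1 ratio, n(FeSO4·(NH4)2SO4·6H2O) = 5/1 × 1.692 × 10^-3 = 8.460 × 10^-3 mol
mass of FeSO4·(NH4)2SO4·6H2O = 8.460 × 10^-3 × 392.14 g/mol = 3.318 g
% FeSO4·(NH4)2SO4·6H2O = 3.318 / 3.742 × 100 = 88.66 %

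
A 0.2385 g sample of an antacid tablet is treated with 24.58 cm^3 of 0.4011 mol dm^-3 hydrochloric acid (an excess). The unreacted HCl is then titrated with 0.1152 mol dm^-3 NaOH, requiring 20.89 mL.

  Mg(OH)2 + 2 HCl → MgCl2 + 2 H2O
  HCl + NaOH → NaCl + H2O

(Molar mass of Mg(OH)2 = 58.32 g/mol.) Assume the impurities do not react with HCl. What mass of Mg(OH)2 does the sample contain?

0.2173 g

n(HCl) added = 0.02458 × 0.4011 = 9.859 × 10^-3 mol
n(NaOH) used in back-titration = 0.02089 × 0.1152 = 2.407 × 10^-3 mol
n(HCl) left over = 2.407 × 10^-3 mol (1:1 ratio)
n(HCl) consumed by analyte = 9.859 × 10^-3 − 2.407 × 10^-3 = 7.453 × 10^-3 mol
From the 1:2 ratio, n(Mg(OH)2) = 1/2 × 7.453 × 10^-3 = 3.726 × 10^-3 mol
mass of Mg(OH)2 = 3.726 × 10^-3 × 58.32 = 0.2173 g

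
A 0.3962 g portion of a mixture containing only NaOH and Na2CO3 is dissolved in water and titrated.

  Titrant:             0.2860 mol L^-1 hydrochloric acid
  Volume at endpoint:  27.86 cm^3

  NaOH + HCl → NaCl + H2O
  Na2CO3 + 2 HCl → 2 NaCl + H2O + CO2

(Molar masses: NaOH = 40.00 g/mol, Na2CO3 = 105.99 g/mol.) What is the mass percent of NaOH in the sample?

20.25 %

n(HCl) = 0.02786 × 0.2860 = 7.968 × 10^-3 mol
Let x = n(NaOH), y = n(Na2CO3).
Titrant: 1x + 2y = 7.968 × 10^-3;  mass: 40.00x + 105.99y = 0.3962
Solving, x = 2.006 × 10^-3 mol, y = 2.981 × 10^-3 mol
mass of NaOH = 2.006 × 10^-3 × 40.00 = 0.08022 g
% NaOH = 0.08022 / 0.3962 × 100 = 20.25 %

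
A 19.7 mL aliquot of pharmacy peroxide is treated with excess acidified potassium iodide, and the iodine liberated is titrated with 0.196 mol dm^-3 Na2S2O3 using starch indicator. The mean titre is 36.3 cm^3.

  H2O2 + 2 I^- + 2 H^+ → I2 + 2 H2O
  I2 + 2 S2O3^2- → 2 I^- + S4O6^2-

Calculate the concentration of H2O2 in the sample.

0.181 mol/L

n(S2O3^2-) = 0.0363 × 0.196 = 7.11 × 10^-3 mol
n(I2) = n(S2O3^2-)/2 = 3.56 × 10^-3 mol
n(H2O2) in the aliquot = 3.56 × 10^-3 mol (1:1 ratio)
[H2O2] = 3.56 × 10^-3 / 0.0197 = 0.181 mol/L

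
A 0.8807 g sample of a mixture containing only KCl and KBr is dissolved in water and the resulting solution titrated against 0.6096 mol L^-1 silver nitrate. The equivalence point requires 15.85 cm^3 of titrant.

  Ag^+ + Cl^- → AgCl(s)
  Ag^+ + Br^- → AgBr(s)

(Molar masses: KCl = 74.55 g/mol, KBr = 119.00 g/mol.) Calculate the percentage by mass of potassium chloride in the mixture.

n(AgNO3) = 0.01585 × 0.6096 = 9.662 × 10^-3 mol
Let x = n(KCl), y = n(KBr).
Titrant: 1x + 1y = 9.662 × 10^-3;  mass: 74.55x + 119.00y = 0.8807
Solving, x = 6.054 × 10^-3 mol, y = 3.608 × 10^-3 mol
mass of KCl = 6.054 × 10^-3 × 74.55 = 0.4513 g
% KCl = 0.4513 / 0.8807 × 100 = 51.25 %

51.25 %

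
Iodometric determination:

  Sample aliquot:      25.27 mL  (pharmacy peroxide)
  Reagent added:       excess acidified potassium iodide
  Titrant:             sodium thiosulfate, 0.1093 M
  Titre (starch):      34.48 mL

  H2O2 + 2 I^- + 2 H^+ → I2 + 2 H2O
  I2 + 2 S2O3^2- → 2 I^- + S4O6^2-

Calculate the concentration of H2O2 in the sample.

0.07457 M

n(S2O3^2-) = 0.03448 × 0.1093 = 3.769 × 10^-3 mol
n(I2) = n(S2O3^2-)/2 = 1.884 × 10^-3 mol
n(H2O2) in the aliquot = 1.884 × 10^-3 mol (1:1 ratio)
[H2O2] = 1.884 × 10^-3 / 0.02527 = 0.07457 mol/L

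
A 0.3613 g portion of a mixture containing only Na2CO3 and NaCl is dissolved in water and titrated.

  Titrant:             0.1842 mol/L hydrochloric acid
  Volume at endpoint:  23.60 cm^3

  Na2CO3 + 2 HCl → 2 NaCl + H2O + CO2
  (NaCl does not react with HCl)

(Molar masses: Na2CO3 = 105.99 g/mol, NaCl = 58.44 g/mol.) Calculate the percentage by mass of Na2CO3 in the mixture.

n(HCl) = 0.02360 × 0.1842 = 4.347 × 10^-3 mol
Let x = n(Na2CO3), y = n(NaCl).
Titrant: 2x = 4.347 × 10^-3;  mass: 105.99x + 58.44y = 0.3613
Solving, x = 2.174 × 10^-3 mol, y = 2.240 × 10^-3 mol
mass of Na2CO3 = 2.174 × 10^-3 × 105.99 = 0.2304 g
% Na2CO3 = 0.2304 / 0.3613 × 100 = 63.76 %

63.76 %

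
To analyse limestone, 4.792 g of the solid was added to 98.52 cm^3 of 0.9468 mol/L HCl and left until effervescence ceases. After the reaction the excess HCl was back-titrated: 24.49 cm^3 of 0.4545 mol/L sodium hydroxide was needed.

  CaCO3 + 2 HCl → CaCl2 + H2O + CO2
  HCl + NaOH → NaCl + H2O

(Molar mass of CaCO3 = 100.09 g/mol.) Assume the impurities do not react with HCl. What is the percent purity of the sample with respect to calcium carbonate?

85.79 %

n(HCl) added = 0.09852 × 0.9468 = 0.09328 mol
n(NaOH) used in back-titration = 0.02449 × 0.4545 = 0.01113 mol
n(HCl) left over = 0.01113 mol (1:1 ratio)
n(HCl) consumed by analyte = 0.09328 − 0.01113 = 0.08215 mol
From the 1:2 ratio, n(CaCO3) = 1/2 × 0.08215 = 0.04107 mol
mass of CaCO3 = 0.04107 × 100.09 = 4.111 g
% CaCO3 = 4.111 / 4.792 × 100 = 85.79 %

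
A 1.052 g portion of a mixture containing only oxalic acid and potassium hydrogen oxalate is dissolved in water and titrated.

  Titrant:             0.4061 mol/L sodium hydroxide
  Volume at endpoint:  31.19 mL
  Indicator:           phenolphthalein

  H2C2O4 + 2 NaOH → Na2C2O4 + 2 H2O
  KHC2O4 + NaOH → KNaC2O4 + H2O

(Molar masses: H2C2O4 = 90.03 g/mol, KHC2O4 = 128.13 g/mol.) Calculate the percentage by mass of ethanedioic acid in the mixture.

29.39 %

n(NaOH) = 0.03119 × 0.4061 = 0.01267 mol
Let x = n(H2C2O4), y = n(KHC2O4).
Titrant: 2x + 1y = 0.01267;  mass: 90.03x + 128.13y = 1.052
Solving, x = 3.435 × 10^-3 mol, y = 5.797 × 10^-3 mol
mass of H2C2O4 = 3.435 × 10^-3 × 90.03 = 0.3092 g
% H2C2O4 = 0.3092 / 1.052 × 100 = 29.39 %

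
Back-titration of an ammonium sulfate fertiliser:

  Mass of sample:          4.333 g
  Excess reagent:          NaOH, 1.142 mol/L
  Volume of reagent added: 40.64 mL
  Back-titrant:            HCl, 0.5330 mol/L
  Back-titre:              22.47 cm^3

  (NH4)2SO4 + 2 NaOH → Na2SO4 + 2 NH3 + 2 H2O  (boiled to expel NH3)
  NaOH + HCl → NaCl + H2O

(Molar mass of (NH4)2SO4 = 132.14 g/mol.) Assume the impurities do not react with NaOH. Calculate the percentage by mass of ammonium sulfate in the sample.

52.51 %

n(NaOH) added = 0.04064 × 1.142 = 0.04641 mol
n(HCl) used in back-titration = 0.02247 × 0.5330 = 0.01198 mol
n(NaOH) left over = 0.01198 mol (1:1 ratio)
n(NaOH) consumed by analyte = 0.04641 − 0.01198 = 0.03443 mol
From the 1:2 ratio, n((NH4)2SO4) = 1/2 × 0.03443 = 0.01722 mol
mass of (NH4)2SO4 = 0.01722 × 132.14 = 2.275 g
% (NH4)2SO4 = 2.275 / 4.333 × 100 = 52.51 %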